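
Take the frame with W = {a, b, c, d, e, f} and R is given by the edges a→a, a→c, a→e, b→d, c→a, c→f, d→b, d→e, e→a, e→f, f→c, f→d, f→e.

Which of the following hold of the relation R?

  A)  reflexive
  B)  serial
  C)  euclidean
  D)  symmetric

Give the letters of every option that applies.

(A) not reflexive: not b R b.
(B) serial: every world has an R-successor.
(C) not euclidean: a R c and a R e but not c R e.
(D) not symmetric: d R e but not e R d.

B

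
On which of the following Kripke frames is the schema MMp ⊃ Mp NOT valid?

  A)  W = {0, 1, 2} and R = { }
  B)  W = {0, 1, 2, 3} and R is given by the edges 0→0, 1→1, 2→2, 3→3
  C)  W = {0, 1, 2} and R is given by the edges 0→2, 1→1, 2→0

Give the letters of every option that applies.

C

The schema MMp ⊃ Mp is the dual of axiom 4; it is valid on a frame iff R is transitive.
(A) R is transitive (R is closed under composition), so the schema is valid here.
(B) R is transitive (R is closed under composition), so the schema is valid here.
(C) R is not transitive (0 R 2 and 2 R 0 but not 0 R 0), so the schema fails here.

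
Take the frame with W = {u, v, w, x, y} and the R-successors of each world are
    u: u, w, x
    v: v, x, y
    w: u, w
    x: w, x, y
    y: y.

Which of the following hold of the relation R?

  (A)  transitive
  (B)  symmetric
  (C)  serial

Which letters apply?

C

(A) not transitive: u R x and x R y but not u R y.
(B) not symmetric: u R x but not x R u.
(C) serial: every world has an R-successor.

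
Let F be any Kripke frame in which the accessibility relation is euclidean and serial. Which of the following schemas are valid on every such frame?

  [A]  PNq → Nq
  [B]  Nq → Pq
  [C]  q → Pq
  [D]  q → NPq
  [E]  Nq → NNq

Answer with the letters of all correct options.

A, B

(A) the dual of axiom 5: valid iff R is euclidean. Every such R is euclidean — valid.
(B) Nq → Pq is axiom D; it is valid on a frame exactly when R is serial. Every such R is serial, so valid.
(C) q → Pq (the dual of axiom T) characterises the reflexive frames. Such an R need not be reflexive — not valid.
(D) axiom B: valid iff R is symmetric. Such an R need not be symmetric — not valid.
(E) Nq → NNq is axiom 4, which corresponds to transitivity. Such an R need not be transitive — not valid.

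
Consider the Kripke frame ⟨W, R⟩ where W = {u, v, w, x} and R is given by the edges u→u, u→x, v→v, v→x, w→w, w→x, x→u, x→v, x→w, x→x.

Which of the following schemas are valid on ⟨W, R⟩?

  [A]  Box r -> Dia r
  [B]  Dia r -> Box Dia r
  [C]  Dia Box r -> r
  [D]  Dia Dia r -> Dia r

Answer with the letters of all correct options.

R is symmetric: every R-edge is matched by its reverse.
R is not transitive: u R x and x R v but not u R v.
R is not euclidean: x R u and x R v but not u R v.
R is serial: every world has an R-successor.
(A) Box r -> Dia r (axiom D) characterises the serial frames. R is serial — valid.
(B) Dia r -> Box Dia r (axiom 5) characterises the euclidean frames. R is not euclidean — not valid.
(C) Dia Box r -> r is the dual of axiom B, which corresponds to symmetry. R is symmetric — valid.
(D) Dia Dia r -> Dia r is the dual of axiom 4; it is valid on a frame exactly when R is transitive. R is not transitive, so not valid.

A, C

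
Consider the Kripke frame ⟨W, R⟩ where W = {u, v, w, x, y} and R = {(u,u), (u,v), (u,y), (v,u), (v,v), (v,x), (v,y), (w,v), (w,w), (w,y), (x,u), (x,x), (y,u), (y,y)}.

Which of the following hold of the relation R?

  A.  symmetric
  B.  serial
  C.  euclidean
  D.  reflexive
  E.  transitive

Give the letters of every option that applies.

B, D

(A) not symmetric: v R x but not x R v.
(B) serial: every world has an R-successor.
(C) not euclidean: u R y and u R v but not y R v.
(D) reflexive: each world relates to itself.
(E) not transitive: u R v and v R x but not u R x.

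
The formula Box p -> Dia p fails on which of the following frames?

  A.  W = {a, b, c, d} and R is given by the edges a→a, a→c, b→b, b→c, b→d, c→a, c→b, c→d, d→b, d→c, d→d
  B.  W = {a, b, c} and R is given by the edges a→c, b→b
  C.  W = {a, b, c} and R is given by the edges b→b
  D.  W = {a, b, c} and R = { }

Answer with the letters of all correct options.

The schema Box p -> Dia p is axiom D; it is valid on a frame iff R is serial.
(A) R is serial (every world has an R-successor), so the schema is valid here.
(B) R is not serial (c has no R-successor), so the schema fails here.
(C) R is not serial (a has no R-successor), so the schema fails here.
(D) R is not serial (a has no R-successor), so the schema fails here.

B, C, D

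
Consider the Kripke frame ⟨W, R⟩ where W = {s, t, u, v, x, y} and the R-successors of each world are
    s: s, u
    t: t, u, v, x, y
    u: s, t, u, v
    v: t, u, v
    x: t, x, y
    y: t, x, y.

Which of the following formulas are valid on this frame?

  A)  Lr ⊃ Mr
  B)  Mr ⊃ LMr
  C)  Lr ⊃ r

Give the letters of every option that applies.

A, C

R is reflexive: each world relates to itself.
R is not euclidean: t R u and t R x but not u R x.
R is serial: every world has an R-successor.
(A) Lr ⊃ Mr (axiom D) characterises the serial frames. R is serial — valid.
(B) Mr ⊃ LMr is axiom 5, which corresponds to the euclidean property. R is not euclidean — not valid.
(C) Lr ⊃ r (axiom T) characterises the reflexive frames. R is reflexive — valid.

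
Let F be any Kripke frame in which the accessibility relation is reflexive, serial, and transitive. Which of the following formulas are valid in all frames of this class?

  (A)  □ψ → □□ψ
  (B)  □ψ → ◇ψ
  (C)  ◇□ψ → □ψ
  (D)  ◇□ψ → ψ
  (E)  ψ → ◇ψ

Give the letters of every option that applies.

(A) □ψ → □□ψ (axiom 4) characterises the transitive frames. Every such R is transitive — valid.
(B) □ψ → ◇ψ is axiom D, which corresponds to seriality. Every such R is serial — valid.
(C) the dual of axiom 5: valid iff R is euclidean. Such an R need not be euclidean — not valid.
(D) ◇□ψ → ψ is the dual of axiom B; it is valid on a frame exactly when R is symmetric. Such an R need not be symmetric, so not valid.
(E) the dual of axiom T: valid iff R is reflexive. Every such R is reflexive — valid.

A, B, E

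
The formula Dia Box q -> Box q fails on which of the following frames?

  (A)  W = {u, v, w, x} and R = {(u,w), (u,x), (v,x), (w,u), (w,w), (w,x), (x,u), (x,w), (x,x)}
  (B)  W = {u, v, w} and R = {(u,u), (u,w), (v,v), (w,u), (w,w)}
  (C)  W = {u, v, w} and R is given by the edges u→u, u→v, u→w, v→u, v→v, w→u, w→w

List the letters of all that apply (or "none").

The schema Dia Box q -> Box q is the dual of axiom 5; it is valid on a frame iff R is euclidean.
(A) R is not euclidean (w R u and w R u but not u R u), so the schema fails here.
(B) R is euclidean (any two R-successors of the same world are R-related), so the schema is valid here.
(C) R is not euclidean (u R v and u R w but not v R w), so the schema fails here.

A, C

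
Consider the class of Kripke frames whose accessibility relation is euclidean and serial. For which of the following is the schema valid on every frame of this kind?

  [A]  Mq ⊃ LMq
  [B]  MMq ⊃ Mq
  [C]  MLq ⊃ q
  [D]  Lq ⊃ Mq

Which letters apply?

A, D

(A) Mq ⊃ LMq is axiom 5, which corresponds to the euclidean property. Every such R is euclidean — valid.
(B) the dual of axiom 4: valid iff R is transitive. Such an R need not be transitive — not valid.
(C) MLq ⊃ q is the dual of axiom B, which corresponds to symmetry. Such an R need not be symmetric — not valid.
(D) Lq ⊃ Mq is axiom D, which corresponds to seriality. Every such R is serial — valid.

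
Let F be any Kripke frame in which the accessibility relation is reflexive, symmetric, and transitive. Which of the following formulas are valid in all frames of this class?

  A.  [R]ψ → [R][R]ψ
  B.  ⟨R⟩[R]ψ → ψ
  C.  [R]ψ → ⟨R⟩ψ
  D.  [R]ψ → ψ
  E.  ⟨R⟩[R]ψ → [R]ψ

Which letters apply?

A, B, C, D, E

A relation that is reflexive, symmetric, and transitive is also euclidean and serial.
(A) axiom 4: valid iff R is transitive. Every such R is transitive — valid.
(B) ⟨R⟩[R]ψ → ψ (the dual of axiom B) characterises the symmetric frames. Every such R is symmetric — valid.
(C) axiom D: valid iff R is serial. Every such R is serial — valid.
(D) [R]ψ → ψ is axiom T, which corresponds to reflexivity. Every such R is reflexive — valid.
(E) ⟨R⟩[R]ψ → [R]ψ is the dual of axiom 5; it is valid on a frame exactly when R is euclidean. Every such R is euclidean, so valid.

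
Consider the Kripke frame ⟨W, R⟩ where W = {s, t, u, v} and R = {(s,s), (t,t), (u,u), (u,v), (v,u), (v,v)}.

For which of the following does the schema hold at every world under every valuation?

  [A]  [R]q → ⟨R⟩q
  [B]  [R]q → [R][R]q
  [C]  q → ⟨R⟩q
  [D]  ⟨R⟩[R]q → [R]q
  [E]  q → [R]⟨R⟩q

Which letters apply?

A, B, C, D, E

R is reflexive: each world relates to itself.
R is symmetric: every R-edge is matched by its reverse.
R is transitive: R is closed under composition.
R is euclidean: any two R-successors of the same world are R-related.
R is serial: every world has an R-successor.
(A) [R]q → ⟨R⟩q is axiom D, which corresponds to seriality. R is serial — valid.
(B) [R]q → [R][R]q is axiom 4, which corresponds to transitivity. R is transitive — valid.
(C) q → ⟨R⟩q (the dual of axiom T) characterises the reflexive frames. R is reflexive — valid.
(D) ⟨R⟩[R]q → [R]q (the dual of axiom 5) characterises the euclidean frames. R is euclidean — valid.
(E) q → [R]⟨R⟩q (axiom B) characterises the symmetric frames. R is symmetric — valid.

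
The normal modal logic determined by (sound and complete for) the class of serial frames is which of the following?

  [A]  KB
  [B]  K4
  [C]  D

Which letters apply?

C

(A) KB is determined by the class of symmetric frames.
(B) K4 is determined by the class of transitive frames.
(C) D is determined by exactly this class.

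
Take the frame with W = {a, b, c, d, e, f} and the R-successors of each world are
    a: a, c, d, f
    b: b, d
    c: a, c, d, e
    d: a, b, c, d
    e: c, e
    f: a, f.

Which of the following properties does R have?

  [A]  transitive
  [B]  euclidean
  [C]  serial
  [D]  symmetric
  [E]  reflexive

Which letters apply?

C, D, E

(A) not transitive: a R c and c R e but not a R e.
(B) not euclidean: a R c and a R f but not c R f.
(C) serial: every world has an R-successor.
(D) symmetric: every R-edge is matched by its reverse.
(E) reflexive: each world relates to itself.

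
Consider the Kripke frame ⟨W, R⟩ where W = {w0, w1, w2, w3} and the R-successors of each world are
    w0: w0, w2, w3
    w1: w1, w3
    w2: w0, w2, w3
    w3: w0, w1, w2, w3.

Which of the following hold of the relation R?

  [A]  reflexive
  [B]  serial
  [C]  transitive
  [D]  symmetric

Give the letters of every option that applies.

A, B, D

(A) reflexive: each world relates to itself.
(B) serial: every world has an R-successor.
(C) not transitive: w0 R w3 and w3 R w1 but not w0 R w1.
(D) symmetric: every R-edge is matched by its reverse.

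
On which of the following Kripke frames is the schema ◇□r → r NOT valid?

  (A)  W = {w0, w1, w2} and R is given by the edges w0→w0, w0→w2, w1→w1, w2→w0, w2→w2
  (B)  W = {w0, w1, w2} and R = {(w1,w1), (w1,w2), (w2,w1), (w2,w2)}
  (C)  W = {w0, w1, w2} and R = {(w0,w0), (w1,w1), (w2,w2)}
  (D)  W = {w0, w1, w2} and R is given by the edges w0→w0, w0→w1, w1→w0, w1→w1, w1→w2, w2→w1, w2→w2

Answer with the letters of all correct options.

none

The schema ◇□r → r is the dual of axiom B; it is valid on a frame iff R is symmetric.
(A) R is symmetric (every R-edge is matched by its reverse), so the schema is valid here.
(B) R is symmetric (every R-edge is matched by its reverse), so the schema is valid here.
(C) R is symmetric (every R-edge is matched by its reverse), so the schema is valid here.
(D) R is symmetric (every R-edge is matched by its reverse), so the schema is valid here.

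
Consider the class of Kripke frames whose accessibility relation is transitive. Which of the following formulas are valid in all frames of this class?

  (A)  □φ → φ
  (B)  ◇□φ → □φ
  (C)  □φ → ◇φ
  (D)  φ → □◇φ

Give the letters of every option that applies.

none

(A) axiom T: valid iff R is reflexive. Such an R need not be reflexive — not valid.
(B) ◇□φ → □φ (the dual of axiom 5) characterises the euclidean frames. Such an R need not be euclidean — not valid.
(C) □φ → ◇φ is axiom D, which corresponds to seriality. Such an R need not be serial — not valid.
(D) φ → □◇φ (axiom B) characterises the symmetric frames. Such an R need not be symmetric — not valid.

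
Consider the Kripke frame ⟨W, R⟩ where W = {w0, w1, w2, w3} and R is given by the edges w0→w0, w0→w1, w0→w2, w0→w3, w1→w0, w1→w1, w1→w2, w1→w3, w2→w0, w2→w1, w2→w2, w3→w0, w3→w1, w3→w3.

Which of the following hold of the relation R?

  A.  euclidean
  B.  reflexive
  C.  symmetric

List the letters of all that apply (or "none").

(A) not euclidean: w0 R w2 and w0 R w3 but not w2 R w3.
(B) reflexive: each world relates to itself.
(C) symmetric: every R-edge is matched by its reverse.

B, C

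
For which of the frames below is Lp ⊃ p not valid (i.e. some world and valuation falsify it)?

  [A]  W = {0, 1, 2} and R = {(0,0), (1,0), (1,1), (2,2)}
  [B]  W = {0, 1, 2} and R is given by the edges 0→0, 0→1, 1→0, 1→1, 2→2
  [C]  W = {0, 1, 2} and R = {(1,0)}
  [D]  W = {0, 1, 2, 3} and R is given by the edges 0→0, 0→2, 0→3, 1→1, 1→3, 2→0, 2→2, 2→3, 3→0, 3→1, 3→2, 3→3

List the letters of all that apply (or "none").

C

The schema Lp ⊃ p is axiom T; it is valid on a frame iff R is reflexive.
(A) R is reflexive (each world relates to itself), so the schema is valid here.
(B) R is reflexive (each world relates to itself), so the schema is valid here.
(C) R is not reflexive (not 0 R 0), so the schema fails here.
(D) R is reflexive (each world relates to itself), so the schema is valid here.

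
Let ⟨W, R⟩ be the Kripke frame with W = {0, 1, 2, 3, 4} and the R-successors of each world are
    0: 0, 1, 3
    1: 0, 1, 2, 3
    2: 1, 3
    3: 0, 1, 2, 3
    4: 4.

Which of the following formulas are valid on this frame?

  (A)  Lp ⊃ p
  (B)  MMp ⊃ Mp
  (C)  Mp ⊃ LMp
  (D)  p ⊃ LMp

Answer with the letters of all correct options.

R is not reflexive: not 2 R 2.
R is symmetric: every R-edge is matched by its reverse.
R is not transitive: 0 R 1 and 1 R 2 but not 0 R 2.
R is not euclidean: 1 R 0 and 1 R 2 but not 0 R 2.
(A) Lp ⊃ p is axiom T, which corresponds to reflexivity. R is not reflexive — not valid.
(B) the dual of axiom 4: valid iff R is transitive. R is not transitive — not valid.
(C) axiom 5: valid iff R is euclidean. R is not euclidean — not valid.
(D) p ⊃ LMp is axiom B; it is valid on a frame exactly when R is symmetric. R is symmetric, so valid.

D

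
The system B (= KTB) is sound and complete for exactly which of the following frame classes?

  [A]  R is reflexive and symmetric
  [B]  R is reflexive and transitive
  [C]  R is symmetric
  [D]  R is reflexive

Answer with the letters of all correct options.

A

(A) B (= KTB) is sound and complete for exactly this class.
(B) this class determines S4, not B (= KTB).
(C) this class determines KB, not B (= KTB).
(D) this class determines T (= KT), not B (= KTB).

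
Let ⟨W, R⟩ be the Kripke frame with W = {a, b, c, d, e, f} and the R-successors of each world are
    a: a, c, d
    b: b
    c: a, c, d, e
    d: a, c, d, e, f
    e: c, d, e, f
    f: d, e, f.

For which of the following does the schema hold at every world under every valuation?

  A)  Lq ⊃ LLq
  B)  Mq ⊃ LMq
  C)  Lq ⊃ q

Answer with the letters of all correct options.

R is reflexive: each world relates to itself.
R is not transitive: a R c and c R e but not a R e.
R is not euclidean: c R a and c R e but not a R e.
(A) Lq ⊃ LLq (axiom 4) characterises the transitive frames. R is not transitive — not valid.
(B) axiom 5: valid iff R is euclidean. R is not euclidean — not valid.
(C) axiom T: valid iff R is reflexive. R is reflexive — valid.

C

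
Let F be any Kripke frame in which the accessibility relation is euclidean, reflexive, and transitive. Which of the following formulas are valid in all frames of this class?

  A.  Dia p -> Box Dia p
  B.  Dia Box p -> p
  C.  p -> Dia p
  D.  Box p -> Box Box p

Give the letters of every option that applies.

A relation that is euclidean, reflexive, and transitive is also serial and symmetric.
(A) Dia p -> Box Dia p (axiom 5) characterises the euclidean frames. Every such R is euclidean — valid.
(B) Dia Box p -> p is the dual of axiom B, which corresponds to symmetry. Every such R is symmetric — valid.
(C) p -> Dia p (the dual of axiom T) characterises the reflexive frames. Every such R is reflexive — valid.
(D) Box p -> Box Box p is axiom 4, which corresponds to transitivity. Every such R is transitive — valid.

A, B, C, D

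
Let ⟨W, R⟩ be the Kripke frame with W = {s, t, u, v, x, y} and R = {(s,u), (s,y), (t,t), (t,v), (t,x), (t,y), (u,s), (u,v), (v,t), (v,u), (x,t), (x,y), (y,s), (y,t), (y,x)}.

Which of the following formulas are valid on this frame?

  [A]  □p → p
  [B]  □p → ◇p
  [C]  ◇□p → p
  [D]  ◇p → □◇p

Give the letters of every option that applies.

R is not reflexive: not s R s.
R is symmetric: every R-edge is matched by its reverse.
R is not euclidean: s R u and s R y but not u R y.
R is serial: every world has an R-successor.
(A) □p → p (axiom T) characterises the reflexive frames. R is not reflexive — not valid.
(B) □p → ◇p is axiom D; it is valid on a frame exactly when R is serial. R is serial, so valid.
(C) the dual of axiom B: valid iff R is symmetric. R is symmetric — valid.
(D) ◇p → □◇p (axiom 5) characterises the euclidean frames. R is not euclidean — not valid.

B, C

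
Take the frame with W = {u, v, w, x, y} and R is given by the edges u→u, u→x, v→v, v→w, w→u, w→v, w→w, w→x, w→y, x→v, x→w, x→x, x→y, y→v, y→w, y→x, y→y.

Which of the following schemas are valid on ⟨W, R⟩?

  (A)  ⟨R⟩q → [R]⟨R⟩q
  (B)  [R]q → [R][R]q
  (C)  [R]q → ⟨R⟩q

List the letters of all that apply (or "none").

R is not transitive: u R x and x R v but not u R v.
R is not euclidean: u R x and u R u but not x R u.
R is serial: every world has an R-successor.
(A) ⟨R⟩q → [R]⟨R⟩q (axiom 5) characterises the euclidean frames. R is not euclidean — not valid.
(B) [R]q → [R][R]q is axiom 4; it is valid on a frame exactly when R is transitive. R is not transitive, so not valid.
(C) [R]q → ⟨R⟩q (axiom D) characterises the serial frames. R is serial — valid.

C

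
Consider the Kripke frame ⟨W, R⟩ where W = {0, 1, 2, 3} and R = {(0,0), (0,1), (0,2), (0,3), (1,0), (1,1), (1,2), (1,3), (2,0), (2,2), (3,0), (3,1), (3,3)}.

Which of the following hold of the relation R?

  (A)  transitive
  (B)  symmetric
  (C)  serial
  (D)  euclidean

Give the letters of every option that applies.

(A) not transitive: 2 R 0 and 0 R 1 but not 2 R 1.
(B) not symmetric: 1 R 2 but not 2 R 1.
(C) serial: every world has an R-successor.
(D) not euclidean: 0 R 2 and 0 R 1 but not 2 R 1.

C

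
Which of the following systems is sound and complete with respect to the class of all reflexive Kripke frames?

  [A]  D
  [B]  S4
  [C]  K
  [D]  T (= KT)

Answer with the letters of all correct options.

(A) D is determined by the class of serial frames.
(B) S4 is determined by the class of reflexive and transitive frames.
(C) K is determined by the class of arbitrary frames.
(D) T (= KT) is determined by exactly this class.

D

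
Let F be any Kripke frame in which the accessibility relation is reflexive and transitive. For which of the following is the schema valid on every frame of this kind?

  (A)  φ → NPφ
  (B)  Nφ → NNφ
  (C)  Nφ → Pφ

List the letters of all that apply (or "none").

Reflexive relations are serial.
(A) axiom B: valid iff R is symmetric. Such an R need not be symmetric — not valid.
(B) Nφ → NNφ (axiom 4) characterises the transitive frames. Every such R is transitive — valid.
(C) Nφ → Pφ is axiom D, which corresponds to seriality. Every such R is serial — valid.

B, C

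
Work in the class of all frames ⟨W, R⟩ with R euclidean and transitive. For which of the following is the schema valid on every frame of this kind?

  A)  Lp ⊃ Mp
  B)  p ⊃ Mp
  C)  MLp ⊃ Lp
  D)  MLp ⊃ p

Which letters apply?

C

(A) Lp ⊃ Mp is axiom D; it is valid on a frame exactly when R is serial. Such an R need not be serial, so not valid.
(B) p ⊃ Mp is the dual of axiom T; it is valid on a frame exactly when R is reflexive. Such an R need not be reflexive, so not valid.
(C) the dual of axiom 5: valid iff R is euclidean. Every such R is euclidean — valid.
(D) the dual of axiom B: valid iff R is symmetric. Such an R need not be symmetric — not valid.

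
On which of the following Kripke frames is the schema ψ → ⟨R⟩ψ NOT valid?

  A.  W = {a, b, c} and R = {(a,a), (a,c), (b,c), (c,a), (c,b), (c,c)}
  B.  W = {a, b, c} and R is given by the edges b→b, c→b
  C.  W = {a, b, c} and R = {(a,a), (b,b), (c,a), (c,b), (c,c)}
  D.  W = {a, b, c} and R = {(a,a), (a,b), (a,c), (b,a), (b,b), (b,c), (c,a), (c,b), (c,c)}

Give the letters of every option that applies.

The schema ψ → ⟨R⟩ψ is the dual of axiom T; it is valid on a frame iff R is reflexive.
(A) R is not reflexive (not b R b), so the schema fails here.
(B) R is not reflexive (not a R a), so the schema fails here.
(C) R is reflexive (each world relates to itself), so the schema is valid here.
(D) R is reflexive (each world relates to itself), so the schema is valid here.

A, B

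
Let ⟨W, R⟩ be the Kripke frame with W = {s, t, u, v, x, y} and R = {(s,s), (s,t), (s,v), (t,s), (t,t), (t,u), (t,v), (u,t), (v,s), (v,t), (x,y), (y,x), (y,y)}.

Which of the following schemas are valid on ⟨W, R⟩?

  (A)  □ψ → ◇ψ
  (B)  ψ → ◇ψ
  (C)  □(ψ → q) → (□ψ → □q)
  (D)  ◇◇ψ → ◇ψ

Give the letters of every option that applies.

R is not reflexive: not u R u.
R is not transitive: s R t and t R u but not s R u.
R is serial: every world has an R-successor.
(A) □ψ → ◇ψ (axiom D) characterises the serial frames. R is serial — valid.
(B) ψ → ◇ψ is the dual of axiom T, which corresponds to reflexivity. R is not reflexive — not valid.
(C) □(ψ → q) → (□ψ → □q) is the K axiom; it holds on all frames — valid.
(D) the dual of axiom 4: valid iff R is transitive. R is not transitive — not valid.

A, C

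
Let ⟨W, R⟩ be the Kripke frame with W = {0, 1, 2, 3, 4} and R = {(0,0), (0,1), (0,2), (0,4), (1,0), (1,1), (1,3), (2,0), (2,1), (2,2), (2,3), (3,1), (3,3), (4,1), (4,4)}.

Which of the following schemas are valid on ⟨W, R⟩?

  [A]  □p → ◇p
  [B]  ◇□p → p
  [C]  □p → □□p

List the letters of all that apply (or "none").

A

R is not symmetric: 0 R 4 but not 4 R 0.
R is not transitive: 0 R 1 and 1 R 3 but not 0 R 3.
R is serial: every world has an R-successor.
(A) axiom D: valid iff R is serial. R is serial — valid.
(B) ◇□p → p (the dual of axiom B) characterises the symmetric frames. R is not symmetric — not valid.
(C) □p → □□p (axiom 4) characterises the transitive frames. R is not transitive — not valid.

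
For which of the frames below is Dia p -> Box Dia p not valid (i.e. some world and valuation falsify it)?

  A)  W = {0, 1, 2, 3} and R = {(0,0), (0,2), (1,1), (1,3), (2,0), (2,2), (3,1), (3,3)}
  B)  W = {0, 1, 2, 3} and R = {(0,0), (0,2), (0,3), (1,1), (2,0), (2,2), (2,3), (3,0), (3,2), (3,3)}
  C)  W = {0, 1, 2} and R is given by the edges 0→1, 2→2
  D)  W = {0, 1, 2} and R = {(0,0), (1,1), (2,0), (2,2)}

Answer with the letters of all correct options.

The schema Dia p -> Box Dia p is axiom 5; it is valid on a frame iff R is euclidean.
(A) R is euclidean (any two R-successors of the same world are R-related), so the schema is valid here.
(B) R is euclidean (any two R-successors of the same world are R-related), so the schema is valid here.
(C) R is not euclidean (0 R 1 and 0 R 1 but not 1 R 1), so the schema fails here.
(D) R is not euclidean (2 R 0 and 2 R 2 but not 0 R 2), so the schema fails here.

C, D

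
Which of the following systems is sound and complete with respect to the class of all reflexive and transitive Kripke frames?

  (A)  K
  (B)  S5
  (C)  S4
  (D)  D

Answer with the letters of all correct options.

(A) K is determined by the class of arbitrary frames.
(B) S5 is determined by the class of reflexive, symmetric, and transitive frames.
(C) S4 is determined by exactly this class.
(D) D is determined by the class of serial frames.

C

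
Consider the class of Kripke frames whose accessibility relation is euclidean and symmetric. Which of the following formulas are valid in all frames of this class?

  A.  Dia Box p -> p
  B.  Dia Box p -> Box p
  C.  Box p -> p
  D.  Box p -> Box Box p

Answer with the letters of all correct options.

A symmetric euclidean relation is transitive (uRv and vRw give vRu by symmetry, then uRw by the euclidean condition, applied at v).
(A) Dia Box p -> p is the dual of axiom B, which corresponds to symmetry. Every such R is symmetric — valid.
(B) Dia Box p -> Box p (the dual of axiom 5) characterises the euclidean frames. Every such R is euclidean — valid.
(C) Box p -> p is axiom T, which corresponds to reflexivity. Such an R need not be reflexive — not valid.
(D) Box p -> Box Box p is axiom 4; it is valid on a frame exactly when R is transitive. Every such R is transitive, so valid.

A, B, D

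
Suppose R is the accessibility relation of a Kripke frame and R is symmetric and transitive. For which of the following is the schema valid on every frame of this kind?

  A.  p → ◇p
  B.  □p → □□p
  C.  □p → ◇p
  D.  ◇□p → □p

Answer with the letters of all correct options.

A symmetric transitive relation is euclidean (uRv and uRw give vRu by symmetry, then vRw by transitivity).
(A) p → ◇p is the dual of axiom T; it is valid on a frame exactly when R is reflexive. Such an R need not be reflexive, so not valid.
(B) □p → □□p is axiom 4; it is valid on a frame exactly when R is transitive. Every such R is transitive, so valid.
(C) □p → ◇p is axiom D, which corresponds to seriality. Such an R need not be serial — not valid.
(D) ◇□p → □p is the dual of axiom 5; it is valid on a frame exactly when R is euclidean. Every such R is euclidean, so valid.

B, D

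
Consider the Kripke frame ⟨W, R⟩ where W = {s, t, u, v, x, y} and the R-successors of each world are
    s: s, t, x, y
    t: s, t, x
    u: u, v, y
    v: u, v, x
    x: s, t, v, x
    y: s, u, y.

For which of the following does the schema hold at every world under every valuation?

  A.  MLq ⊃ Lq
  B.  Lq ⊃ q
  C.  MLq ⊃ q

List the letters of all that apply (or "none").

R is reflexive: each world relates to itself.
R is symmetric: every R-edge is matched by its reverse.
R is not euclidean: s R t and s R y but not t R y.
(A) MLq ⊃ Lq is the dual of axiom 5; it is valid on a frame exactly when R is euclidean. R is not euclidean, so not valid.
(B) Lq ⊃ q is axiom T; it is valid on a frame exactly when R is reflexive. R is reflexive, so valid.
(C) the dual of axiom B: valid iff R is symmetric. R is symmetric — valid.

B, C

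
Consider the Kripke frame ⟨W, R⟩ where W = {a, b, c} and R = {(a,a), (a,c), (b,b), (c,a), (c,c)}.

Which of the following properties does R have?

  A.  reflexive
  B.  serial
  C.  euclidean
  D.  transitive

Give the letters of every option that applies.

A, B, C, D

(A) reflexive: each world relates to itself.
(B) serial: every world has an R-successor.
(C) euclidean: any two R-successors of the same world are R-related.
(D) transitive: R is closed under composition.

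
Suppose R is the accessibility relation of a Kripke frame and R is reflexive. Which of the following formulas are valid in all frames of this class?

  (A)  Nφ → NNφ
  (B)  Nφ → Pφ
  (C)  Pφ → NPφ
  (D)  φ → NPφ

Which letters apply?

B

A reflexive relation is serial.
(A) axiom 4: valid iff R is transitive. Such an R need not be transitive — not valid.
(B) axiom D: valid iff R is serial. Every such R is serial — valid.
(C) Pφ → NPφ is axiom 5, which corresponds to the euclidean property. Such an R need not be euclidean — not valid.
(D) φ → NPφ is axiom B; it is valid on a frame exactly when R is symmetric. Such an R need not be symmetric, so not valid.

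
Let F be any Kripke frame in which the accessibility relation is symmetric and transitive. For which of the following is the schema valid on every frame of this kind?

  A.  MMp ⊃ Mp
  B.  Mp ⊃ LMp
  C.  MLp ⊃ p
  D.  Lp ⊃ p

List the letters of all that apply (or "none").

A symmetric transitive relation is euclidean (uRv and uRw give vRu by symmetry, then vRw by transitivity).
(A) MMp ⊃ Mp is the dual of axiom 4; it is valid on a frame exactly when R is transitive. Every such R is transitive, so valid.
(B) Mp ⊃ LMp is axiom 5; it is valid on a frame exactly when R is euclidean. Every such R is euclidean, so valid.
(C) MLp ⊃ p (the dual of axiom B) characterises the symmetric frames. Every such R is symmetric — valid.
(D) Lp ⊃ p is axiom T, which corresponds to reflexivity. Such an R need not be reflexive — not valid.

A, B, C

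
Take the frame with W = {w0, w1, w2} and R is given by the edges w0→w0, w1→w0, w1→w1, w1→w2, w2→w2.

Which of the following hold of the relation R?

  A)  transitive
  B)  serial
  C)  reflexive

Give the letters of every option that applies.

(A) transitive: R is closed under composition.
(B) serial: every world has an R-successor.
(C) reflexive: each world relates to itself.

A, B, C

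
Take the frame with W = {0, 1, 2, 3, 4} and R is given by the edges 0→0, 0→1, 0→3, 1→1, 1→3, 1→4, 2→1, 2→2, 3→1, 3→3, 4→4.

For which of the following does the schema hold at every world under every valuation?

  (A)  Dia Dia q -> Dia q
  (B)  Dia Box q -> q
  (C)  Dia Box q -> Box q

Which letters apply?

none

R is not symmetric: 0 R 1 but not 1 R 0.
R is not transitive: 0 R 1 and 1 R 4 but not 0 R 4.
R is not euclidean: 0 R 1 and 0 R 0 but not 1 R 0.
(A) the dual of axiom 4: valid iff R is transitive. R is not transitive — not valid.
(B) Dia Box q -> q is the dual of axiom B, which corresponds to symmetry. R is not symmetric — not valid.
(C) Dia Box q -> Box q is the dual of axiom 5; it is valid on a frame exactly when R is euclidean. R is not euclidean, so not valid.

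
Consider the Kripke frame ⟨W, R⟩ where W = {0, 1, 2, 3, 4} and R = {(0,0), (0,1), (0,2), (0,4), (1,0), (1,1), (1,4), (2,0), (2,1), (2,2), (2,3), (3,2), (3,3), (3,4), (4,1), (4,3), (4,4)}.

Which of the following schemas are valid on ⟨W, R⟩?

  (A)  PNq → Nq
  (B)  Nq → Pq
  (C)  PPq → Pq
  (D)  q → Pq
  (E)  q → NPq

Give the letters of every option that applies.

R is reflexive: each world relates to itself.
R is not symmetric: 0 R 4 but not 4 R 0.
R is not transitive: 0 R 2 and 2 R 3 but not 0 R 3.
R is not euclidean: 0 R 1 and 0 R 2 but not 1 R 2.
R is serial: every world has an R-successor.
(A) PNq → Nq (the dual of axiom 5) characterises the euclidean frames. R is not euclidean — not valid.
(B) axiom D: valid iff R is serial. R is serial — valid.
(C) PPq → Pq is the dual of axiom 4, which corresponds to transitivity. R is not transitive — not valid.
(D) q → Pq (the dual of axiom T) characterises the reflexive frames. R is reflexive — valid.
(E) q → NPq is axiom B, which corresponds to symmetry. R is not symmetric — not valid.

B, D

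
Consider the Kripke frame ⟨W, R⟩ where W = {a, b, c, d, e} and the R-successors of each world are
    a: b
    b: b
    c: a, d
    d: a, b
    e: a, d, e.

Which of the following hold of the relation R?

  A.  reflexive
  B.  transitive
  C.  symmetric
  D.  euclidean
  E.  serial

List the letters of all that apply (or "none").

(A) not reflexive: not a R a.
(B) not transitive: c R a and a R b but not c R b.
(C) not symmetric: a R b but not b R a.
(D) not euclidean: c R a and c R d but not a R d.
(E) serial: every world has an R-successor.

E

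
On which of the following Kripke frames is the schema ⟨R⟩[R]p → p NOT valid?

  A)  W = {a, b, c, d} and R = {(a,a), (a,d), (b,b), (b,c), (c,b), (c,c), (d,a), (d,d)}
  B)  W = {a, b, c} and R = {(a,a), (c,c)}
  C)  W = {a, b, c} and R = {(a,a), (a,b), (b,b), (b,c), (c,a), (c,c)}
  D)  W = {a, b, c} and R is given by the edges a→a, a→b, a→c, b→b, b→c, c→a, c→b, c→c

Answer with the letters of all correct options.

The schema ⟨R⟩[R]p → p is the dual of axiom B; it is valid on a frame iff R is symmetric.
(A) R is symmetric (every R-edge is matched by its reverse), so the schema is valid here.
(B) R is symmetric (every R-edge is matched by its reverse), so the schema is valid here.
(C) R is not symmetric (a R b but not b R a), so the schema fails here.
(D) R is not symmetric (a R b but not b R a), so the schema fails here.

C, D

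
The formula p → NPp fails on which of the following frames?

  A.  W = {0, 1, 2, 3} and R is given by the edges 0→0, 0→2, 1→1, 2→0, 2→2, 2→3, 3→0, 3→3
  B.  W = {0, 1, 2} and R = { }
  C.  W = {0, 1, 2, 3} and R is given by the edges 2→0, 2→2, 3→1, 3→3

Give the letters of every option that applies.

The schema p → NPp is axiom B; it is valid on a frame iff R is symmetric.
(A) R is not symmetric (2 R 3 but not 3 R 2), so the schema fails here.
(B) R is symmetric (every R-edge is matched by its reverse), so the schema is valid here.
(C) R is not symmetric (2 R 0 but not 0 R 2), so the schema fails here.

A, C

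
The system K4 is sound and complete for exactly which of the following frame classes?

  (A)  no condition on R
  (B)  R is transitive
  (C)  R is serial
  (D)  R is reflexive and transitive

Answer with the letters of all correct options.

(A) this class determines K, not K4.
(B) K4 is sound and complete for exactly this class.
(C) this class determines D, not K4.
(D) this class determines S4, not K4.

B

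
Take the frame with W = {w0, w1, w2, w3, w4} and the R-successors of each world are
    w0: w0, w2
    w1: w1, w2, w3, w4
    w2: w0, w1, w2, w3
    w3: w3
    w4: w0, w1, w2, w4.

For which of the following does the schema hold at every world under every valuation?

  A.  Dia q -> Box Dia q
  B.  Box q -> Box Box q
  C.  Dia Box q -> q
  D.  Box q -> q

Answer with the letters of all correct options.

D

R is reflexive: each world relates to itself.
R is not symmetric: w1 R w3 but not w3 R w1.
R is not transitive: w0 R w2 and w2 R w1 but not w0 R w1.
R is not euclidean: w1 R w2 and w1 R w4 but not w2 R w4.
(A) Dia q -> Box Dia q is axiom 5; it is valid on a frame exactly when R is euclidean. R is not euclidean, so not valid.
(B) Box q -> Box Box q (axiom 4) characterises the transitive frames. R is not transitive — not valid.
(C) Dia Box q -> q (the dual of axiom B) characterises the symmetric frames. R is not symmetric — not valid.
(D) Box q -> q (axiom T) characterises the reflexive frames. R is reflexive — valid.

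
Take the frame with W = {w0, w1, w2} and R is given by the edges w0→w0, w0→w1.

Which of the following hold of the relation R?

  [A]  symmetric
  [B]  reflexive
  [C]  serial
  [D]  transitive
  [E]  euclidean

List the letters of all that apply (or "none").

D

(A) not symmetric: w0 R w1 but not w1 R w0.
(B) not reflexive: not w1 R w1.
(C) not serial: w1 has no R-successor.
(D) transitive: R is closed under composition.
(E) not euclidean: w0 R w1 and w0 R w0 but not w1 R w0.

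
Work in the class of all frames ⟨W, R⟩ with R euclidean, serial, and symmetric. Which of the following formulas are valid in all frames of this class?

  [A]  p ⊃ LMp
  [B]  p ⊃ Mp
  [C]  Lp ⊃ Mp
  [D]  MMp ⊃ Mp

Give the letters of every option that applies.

A, B, C, D

Serial, symmetric and euclidean together give transitive (from symmetry + euclidean) and then reflexive; the relation is an equivalence.
(A) p ⊃ LMp (axiom B) characterises the symmetric frames. Every such R is symmetric — valid.
(B) p ⊃ Mp is the dual of axiom T; it is valid on a frame exactly when R is reflexive. Every such R is reflexive, so valid.
(C) Lp ⊃ Mp is axiom D; it is valid on a frame exactly when R is serial. Every such R is serial, so valid.
(D) the dual of axiom 4: valid iff R is transitive. Every such R is transitive — valid.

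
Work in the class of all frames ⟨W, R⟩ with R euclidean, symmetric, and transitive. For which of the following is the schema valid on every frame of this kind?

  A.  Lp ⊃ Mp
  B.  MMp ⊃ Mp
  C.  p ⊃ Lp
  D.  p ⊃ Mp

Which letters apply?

(A) Lp ⊃ Mp is axiom D; it is valid on a frame exactly when R is serial. Such an R need not be serial, so not valid.
(B) MMp ⊃ Mp (the dual of axiom 4) characterises the transitive frames. Every such R is transitive — valid.
(C) p ⊃ Lp (equivalent to ◇p→p) corresponds to R being a subset of the identity. Such an R need not be a subset of the identity, so not valid.
(D) the dual of axiom T: valid iff R is reflexive. Such an R need not be reflexive — not valid.

B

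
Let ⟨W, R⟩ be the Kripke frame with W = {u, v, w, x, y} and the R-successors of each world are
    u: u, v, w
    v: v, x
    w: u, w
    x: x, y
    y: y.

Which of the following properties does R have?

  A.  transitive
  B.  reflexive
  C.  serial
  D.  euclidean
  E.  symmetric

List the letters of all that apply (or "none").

B, C

(A) not transitive: u R v and v R x but not u R x.
(B) reflexive: each world relates to itself.
(C) serial: every world has an R-successor.
(D) not euclidean: u R v and u R u but not v R u.
(E) not symmetric: u R v but not v R u.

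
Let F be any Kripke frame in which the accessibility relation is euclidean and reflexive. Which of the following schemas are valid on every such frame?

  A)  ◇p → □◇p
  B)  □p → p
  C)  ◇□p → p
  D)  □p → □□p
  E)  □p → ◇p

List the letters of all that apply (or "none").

A reflexive euclidean relation is also symmetric (from wRw and wRv the euclidean condition gives vRw) and hence transitive; it is an equivalence relation.
(A) axiom 5: valid iff R is euclidean. Every such R is euclidean — valid.
(B) □p → p (axiom T) characterises the reflexive frames. Every such R is reflexive — valid.
(C) ◇□p → p (the dual of axiom B) characterises the symmetric frames. Every such R is symmetric — valid.
(D) axiom 4: valid iff R is transitive. Every such R is transitive — valid.
(E) axiom D: valid iff R is serial. Every such R is serial — valid.

A, B, C, D, E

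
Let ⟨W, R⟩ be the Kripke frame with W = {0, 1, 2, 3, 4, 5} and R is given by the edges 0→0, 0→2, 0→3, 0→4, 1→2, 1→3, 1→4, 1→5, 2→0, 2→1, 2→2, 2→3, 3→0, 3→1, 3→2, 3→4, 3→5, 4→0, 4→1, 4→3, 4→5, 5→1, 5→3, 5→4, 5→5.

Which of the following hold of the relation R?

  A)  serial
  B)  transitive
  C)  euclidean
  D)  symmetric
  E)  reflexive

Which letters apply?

(A) serial: every world has an R-successor.
(B) not transitive: 0 R 2 and 2 R 1 but not 0 R 1.
(C) not euclidean: 0 R 2 and 0 R 4 but not 2 R 4.
(D) symmetric: every R-edge is matched by its reverse.
(E) not reflexive: not 1 R 1.

A, D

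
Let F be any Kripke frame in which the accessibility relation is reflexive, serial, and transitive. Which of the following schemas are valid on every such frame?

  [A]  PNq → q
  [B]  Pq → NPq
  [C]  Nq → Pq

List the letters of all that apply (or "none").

(A) PNq → q (the dual of axiom B) characterises the symmetric frames. Such an R need not be symmetric — not valid.
(B) Pq → NPq is axiom 5, which corresponds to the euclidean property. Such an R need not be euclidean — not valid.
(C) Nq → Pq (axiom D) characterises the serial frames. Every such R is serial — valid.

C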